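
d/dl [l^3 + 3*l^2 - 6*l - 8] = 3*l^2 + 6*l - 6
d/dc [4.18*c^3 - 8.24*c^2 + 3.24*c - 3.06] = 12.54*c^2 - 16.48*c + 3.24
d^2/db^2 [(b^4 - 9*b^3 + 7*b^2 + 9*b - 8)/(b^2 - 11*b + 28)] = 2*(b^6 - 33*b^5 + 447*b^4 - 3215*b^3 + 12408*b^2 - 21660*b + 7516)/(b^6 - 33*b^5 + 447*b^4 - 3179*b^3 + 12516*b^2 - 25872*b + 21952)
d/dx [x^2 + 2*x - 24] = 2*x + 2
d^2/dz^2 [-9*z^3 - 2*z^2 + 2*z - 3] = -54*z - 4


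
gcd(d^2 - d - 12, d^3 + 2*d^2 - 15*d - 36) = d^2 - d - 12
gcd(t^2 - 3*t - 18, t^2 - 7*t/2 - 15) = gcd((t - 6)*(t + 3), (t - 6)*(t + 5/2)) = t - 6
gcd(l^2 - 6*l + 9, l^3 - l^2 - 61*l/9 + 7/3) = l - 3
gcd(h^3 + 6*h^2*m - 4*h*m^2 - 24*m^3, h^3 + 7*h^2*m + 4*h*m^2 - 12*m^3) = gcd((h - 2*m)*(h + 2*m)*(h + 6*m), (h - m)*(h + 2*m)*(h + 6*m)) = h^2 + 8*h*m + 12*m^2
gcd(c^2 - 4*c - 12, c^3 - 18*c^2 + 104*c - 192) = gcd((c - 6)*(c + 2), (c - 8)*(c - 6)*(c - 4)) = c - 6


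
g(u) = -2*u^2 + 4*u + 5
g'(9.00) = -32.00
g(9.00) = -121.00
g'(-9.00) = 40.00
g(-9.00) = -193.00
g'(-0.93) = 7.72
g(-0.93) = -0.45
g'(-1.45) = 9.80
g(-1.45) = -5.00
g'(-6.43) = 29.72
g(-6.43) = -103.41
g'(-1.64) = 10.56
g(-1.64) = -6.94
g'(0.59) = 1.64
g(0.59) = 6.66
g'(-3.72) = 18.88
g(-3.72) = -37.56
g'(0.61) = 1.56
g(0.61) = 6.70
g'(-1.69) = 10.76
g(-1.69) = -7.47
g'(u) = 4 - 4*u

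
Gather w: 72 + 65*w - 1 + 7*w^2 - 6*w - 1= 7*w^2 + 59*w + 70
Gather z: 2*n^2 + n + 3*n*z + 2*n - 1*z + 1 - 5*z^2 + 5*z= 2*n^2 + 3*n - 5*z^2 + z*(3*n + 4) + 1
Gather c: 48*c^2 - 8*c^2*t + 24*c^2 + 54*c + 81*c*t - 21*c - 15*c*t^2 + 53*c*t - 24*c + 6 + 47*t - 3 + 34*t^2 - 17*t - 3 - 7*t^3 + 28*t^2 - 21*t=c^2*(72 - 8*t) + c*(-15*t^2 + 134*t + 9) - 7*t^3 + 62*t^2 + 9*t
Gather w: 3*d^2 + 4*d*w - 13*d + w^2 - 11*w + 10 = 3*d^2 - 13*d + w^2 + w*(4*d - 11) + 10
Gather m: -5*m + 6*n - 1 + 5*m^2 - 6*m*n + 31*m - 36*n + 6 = 5*m^2 + m*(26 - 6*n) - 30*n + 5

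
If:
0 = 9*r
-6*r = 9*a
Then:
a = 0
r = 0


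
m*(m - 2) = m^2 - 2*m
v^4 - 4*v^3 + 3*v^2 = v^2*(v - 3)*(v - 1)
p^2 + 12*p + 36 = (p + 6)^2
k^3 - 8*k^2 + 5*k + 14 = (k - 7)*(k - 2)*(k + 1)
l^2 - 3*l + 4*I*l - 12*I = (l - 3)*(l + 4*I)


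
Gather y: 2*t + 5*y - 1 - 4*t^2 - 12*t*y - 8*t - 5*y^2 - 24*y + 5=-4*t^2 - 6*t - 5*y^2 + y*(-12*t - 19) + 4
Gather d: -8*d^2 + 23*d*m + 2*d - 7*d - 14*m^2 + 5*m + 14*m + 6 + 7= -8*d^2 + d*(23*m - 5) - 14*m^2 + 19*m + 13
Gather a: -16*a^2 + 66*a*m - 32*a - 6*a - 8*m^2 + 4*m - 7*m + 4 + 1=-16*a^2 + a*(66*m - 38) - 8*m^2 - 3*m + 5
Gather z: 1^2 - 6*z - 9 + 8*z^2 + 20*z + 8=8*z^2 + 14*z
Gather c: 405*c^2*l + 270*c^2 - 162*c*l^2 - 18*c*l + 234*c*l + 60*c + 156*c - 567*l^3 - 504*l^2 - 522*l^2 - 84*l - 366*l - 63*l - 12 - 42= c^2*(405*l + 270) + c*(-162*l^2 + 216*l + 216) - 567*l^3 - 1026*l^2 - 513*l - 54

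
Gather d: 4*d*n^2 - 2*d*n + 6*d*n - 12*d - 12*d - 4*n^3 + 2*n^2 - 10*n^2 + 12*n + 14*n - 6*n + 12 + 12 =d*(4*n^2 + 4*n - 24) - 4*n^3 - 8*n^2 + 20*n + 24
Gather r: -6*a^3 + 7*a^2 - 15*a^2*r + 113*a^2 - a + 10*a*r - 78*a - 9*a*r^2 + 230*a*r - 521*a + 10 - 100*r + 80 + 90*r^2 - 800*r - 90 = -6*a^3 + 120*a^2 - 600*a + r^2*(90 - 9*a) + r*(-15*a^2 + 240*a - 900)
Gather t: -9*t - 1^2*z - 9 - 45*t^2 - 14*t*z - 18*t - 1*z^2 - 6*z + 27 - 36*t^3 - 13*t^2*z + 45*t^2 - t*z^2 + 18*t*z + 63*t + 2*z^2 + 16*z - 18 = -36*t^3 - 13*t^2*z + t*(-z^2 + 4*z + 36) + z^2 + 9*z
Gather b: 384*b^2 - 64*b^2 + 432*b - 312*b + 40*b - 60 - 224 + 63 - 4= 320*b^2 + 160*b - 225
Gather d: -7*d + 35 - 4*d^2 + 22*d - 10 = -4*d^2 + 15*d + 25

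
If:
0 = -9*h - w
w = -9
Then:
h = 1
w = -9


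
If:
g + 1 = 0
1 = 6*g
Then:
No Solution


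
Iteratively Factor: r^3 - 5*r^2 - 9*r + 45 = (r - 3)*(r^2 - 2*r - 15) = (r - 3)*(r + 3)*(r - 5)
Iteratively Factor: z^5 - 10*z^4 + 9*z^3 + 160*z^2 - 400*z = (z)*(z^4 - 10*z^3 + 9*z^2 + 160*z - 400) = z*(z - 5)*(z^3 - 5*z^2 - 16*z + 80) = z*(z - 5)*(z - 4)*(z^2 - z - 20) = z*(z - 5)*(z - 4)*(z + 4)*(z - 5)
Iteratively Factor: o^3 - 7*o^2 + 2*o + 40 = (o - 5)*(o^2 - 2*o - 8) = (o - 5)*(o + 2)*(o - 4)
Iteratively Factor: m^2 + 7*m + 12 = (m + 3)*(m + 4)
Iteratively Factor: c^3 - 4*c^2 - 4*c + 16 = (c + 2)*(c^2 - 6*c + 8) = (c - 2)*(c + 2)*(c - 4)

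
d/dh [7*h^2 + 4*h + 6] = 14*h + 4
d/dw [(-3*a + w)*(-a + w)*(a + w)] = -a^2 - 6*a*w + 3*w^2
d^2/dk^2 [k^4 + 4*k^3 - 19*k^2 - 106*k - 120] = 12*k^2 + 24*k - 38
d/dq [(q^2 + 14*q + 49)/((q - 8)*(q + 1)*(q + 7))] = (-q^2 - 14*q + 41)/(q^4 - 14*q^3 + 33*q^2 + 112*q + 64)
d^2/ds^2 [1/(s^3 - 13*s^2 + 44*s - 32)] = 2*((13 - 3*s)*(s^3 - 13*s^2 + 44*s - 32) + (3*s^2 - 26*s + 44)^2)/(s^3 - 13*s^2 + 44*s - 32)^3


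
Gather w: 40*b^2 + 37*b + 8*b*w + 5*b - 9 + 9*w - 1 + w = 40*b^2 + 42*b + w*(8*b + 10) - 10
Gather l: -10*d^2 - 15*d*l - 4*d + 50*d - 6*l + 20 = -10*d^2 + 46*d + l*(-15*d - 6) + 20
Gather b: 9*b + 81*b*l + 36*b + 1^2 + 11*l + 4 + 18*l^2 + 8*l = b*(81*l + 45) + 18*l^2 + 19*l + 5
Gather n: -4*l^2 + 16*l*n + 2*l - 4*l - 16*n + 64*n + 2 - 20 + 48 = -4*l^2 - 2*l + n*(16*l + 48) + 30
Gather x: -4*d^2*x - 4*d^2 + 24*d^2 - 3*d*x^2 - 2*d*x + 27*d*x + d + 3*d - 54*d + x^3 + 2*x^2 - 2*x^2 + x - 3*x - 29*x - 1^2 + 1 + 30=20*d^2 - 3*d*x^2 - 50*d + x^3 + x*(-4*d^2 + 25*d - 31) + 30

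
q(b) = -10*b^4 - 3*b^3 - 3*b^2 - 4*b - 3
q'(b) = -40*b^3 - 9*b^2 - 6*b - 4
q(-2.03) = -151.96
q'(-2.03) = 305.71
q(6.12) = -14855.83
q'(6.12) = -9546.65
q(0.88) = -16.88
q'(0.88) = -43.51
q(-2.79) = -555.96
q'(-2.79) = 811.39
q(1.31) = -49.58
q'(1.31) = -117.23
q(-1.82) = -97.29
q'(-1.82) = 218.25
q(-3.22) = -996.10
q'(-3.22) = 1257.45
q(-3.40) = -1242.50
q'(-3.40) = 1484.52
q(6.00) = -13743.00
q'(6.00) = -9004.00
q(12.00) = -213027.00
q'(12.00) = -70492.00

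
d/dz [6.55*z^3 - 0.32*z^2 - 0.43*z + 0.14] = 19.65*z^2 - 0.64*z - 0.43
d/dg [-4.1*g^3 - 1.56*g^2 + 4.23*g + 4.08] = -12.3*g^2 - 3.12*g + 4.23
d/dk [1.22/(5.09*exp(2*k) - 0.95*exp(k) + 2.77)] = (1.159 - 12.4196*exp(k))*exp(k)/(5.09*exp(2*k) - 0.95*exp(k) + 2.77)^2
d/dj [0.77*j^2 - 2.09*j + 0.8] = 1.54*j - 2.09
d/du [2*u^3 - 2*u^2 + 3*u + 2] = 6*u^2 - 4*u + 3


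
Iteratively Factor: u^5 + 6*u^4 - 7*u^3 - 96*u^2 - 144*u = (u + 3)*(u^4 + 3*u^3 - 16*u^2 - 48*u) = (u + 3)*(u + 4)*(u^3 - u^2 - 12*u) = u*(u + 3)*(u + 4)*(u^2 - u - 12) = u*(u + 3)^2*(u + 4)*(u - 4)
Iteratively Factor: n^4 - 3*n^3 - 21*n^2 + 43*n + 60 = (n - 3)*(n^3 - 21*n - 20) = (n - 3)*(n + 4)*(n^2 - 4*n - 5) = (n - 5)*(n - 3)*(n + 4)*(n + 1)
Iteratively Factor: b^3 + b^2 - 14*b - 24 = (b - 4)*(b^2 + 5*b + 6) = (b - 4)*(b + 2)*(b + 3)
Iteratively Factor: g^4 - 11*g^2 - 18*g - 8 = (g - 4)*(g^3 + 4*g^2 + 5*g + 2) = (g - 4)*(g + 2)*(g^2 + 2*g + 1) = (g - 4)*(g + 1)*(g + 2)*(g + 1)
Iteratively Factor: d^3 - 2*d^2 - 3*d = (d)*(d^2 - 2*d - 3) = d*(d + 1)*(d - 3)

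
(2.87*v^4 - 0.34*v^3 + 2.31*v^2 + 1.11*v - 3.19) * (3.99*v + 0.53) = 11.4513*v^5 + 0.1645*v^4 + 9.0367*v^3 + 5.6532*v^2 - 12.1398*v - 1.6907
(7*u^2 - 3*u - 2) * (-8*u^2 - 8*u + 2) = -56*u^4 - 32*u^3 + 54*u^2 + 10*u - 4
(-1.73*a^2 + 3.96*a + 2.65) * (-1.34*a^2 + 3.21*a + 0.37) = 2.3182*a^4 - 10.8597*a^3 + 8.5205*a^2 + 9.9717*a + 0.9805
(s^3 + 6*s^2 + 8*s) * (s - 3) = s^4 + 3*s^3 - 10*s^2 - 24*s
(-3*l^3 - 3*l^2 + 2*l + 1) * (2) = -6*l^3 - 6*l^2 + 4*l + 2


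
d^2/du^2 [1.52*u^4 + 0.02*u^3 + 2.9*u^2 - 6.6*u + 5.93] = 18.24*u^2 + 0.12*u + 5.8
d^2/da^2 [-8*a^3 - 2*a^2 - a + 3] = -48*a - 4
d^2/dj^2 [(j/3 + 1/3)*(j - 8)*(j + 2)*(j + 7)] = 4*j^2 + 4*j - 38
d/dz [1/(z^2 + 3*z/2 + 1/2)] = 2*(-4*z - 3)/(2*z^2 + 3*z + 1)^2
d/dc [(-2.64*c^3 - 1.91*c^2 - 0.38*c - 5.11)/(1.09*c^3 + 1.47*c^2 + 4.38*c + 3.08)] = (-1.7989*c^4 - 22.298*c^3 - 15.4911*c^2 + 3.2578*c + 21.2114)/(1.1881*c^6 + 3.2046*c^5 + 11.7093*c^4 + 19.5916*c^3 + 28.2396*c^2 + 26.9808*c + 9.4864)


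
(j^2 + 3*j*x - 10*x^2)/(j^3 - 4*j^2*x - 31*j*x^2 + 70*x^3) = 1/(j - 7*x)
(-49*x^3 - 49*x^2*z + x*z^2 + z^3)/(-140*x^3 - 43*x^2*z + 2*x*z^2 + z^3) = (7*x^2 + 8*x*z + z^2)/(20*x^2 + 9*x*z + z^2)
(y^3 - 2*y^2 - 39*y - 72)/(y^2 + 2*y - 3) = (y^2 - 5*y - 24)/(y - 1)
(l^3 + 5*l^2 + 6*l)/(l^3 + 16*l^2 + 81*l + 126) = l*(l + 2)/(l^2 + 13*l + 42)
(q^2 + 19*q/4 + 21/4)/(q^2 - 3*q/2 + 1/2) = (4*q^2 + 19*q + 21)/(2*(2*q^2 - 3*q + 1))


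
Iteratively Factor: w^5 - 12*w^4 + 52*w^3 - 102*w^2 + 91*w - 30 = (w - 1)*(w^4 - 11*w^3 + 41*w^2 - 61*w + 30) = (w - 2)*(w - 1)*(w^3 - 9*w^2 + 23*w - 15) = (w - 2)*(w - 1)^2*(w^2 - 8*w + 15) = (w - 3)*(w - 2)*(w - 1)^2*(w - 5)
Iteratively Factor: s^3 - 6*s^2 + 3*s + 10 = (s - 5)*(s^2 - s - 2) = (s - 5)*(s - 2)*(s + 1)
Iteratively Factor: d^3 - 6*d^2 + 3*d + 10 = (d - 2)*(d^2 - 4*d - 5) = (d - 5)*(d - 2)*(d + 1)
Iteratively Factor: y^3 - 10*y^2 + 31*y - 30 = (y - 5)*(y^2 - 5*y + 6) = (y - 5)*(y - 3)*(y - 2)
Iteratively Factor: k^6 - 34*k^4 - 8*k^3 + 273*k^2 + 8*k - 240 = (k + 1)*(k^5 - k^4 - 33*k^3 + 25*k^2 + 248*k - 240) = (k - 3)*(k + 1)*(k^4 + 2*k^3 - 27*k^2 - 56*k + 80) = (k - 3)*(k + 1)*(k + 4)*(k^3 - 2*k^2 - 19*k + 20) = (k - 3)*(k - 1)*(k + 1)*(k + 4)*(k^2 - k - 20) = (k - 5)*(k - 3)*(k - 1)*(k + 1)*(k + 4)*(k + 4)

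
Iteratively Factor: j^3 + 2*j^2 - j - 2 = (j + 2)*(j^2 - 1) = (j + 1)*(j + 2)*(j - 1)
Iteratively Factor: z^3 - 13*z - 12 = (z + 1)*(z^2 - z - 12) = (z - 4)*(z + 1)*(z + 3)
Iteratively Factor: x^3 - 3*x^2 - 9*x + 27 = (x + 3)*(x^2 - 6*x + 9) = (x - 3)*(x + 3)*(x - 3)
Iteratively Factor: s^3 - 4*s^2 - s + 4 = (s - 1)*(s^2 - 3*s - 4) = (s - 1)*(s + 1)*(s - 4)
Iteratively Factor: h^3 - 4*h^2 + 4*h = (h)*(h^2 - 4*h + 4) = h*(h - 2)*(h - 2)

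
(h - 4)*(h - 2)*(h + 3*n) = h^3 + 3*h^2*n - 6*h^2 - 18*h*n + 8*h + 24*n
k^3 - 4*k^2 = k^2*(k - 4)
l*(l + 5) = l^2 + 5*l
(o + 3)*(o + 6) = o^2 + 9*o + 18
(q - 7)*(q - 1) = q^2 - 8*q + 7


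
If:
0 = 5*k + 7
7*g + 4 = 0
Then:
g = -4/7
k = -7/5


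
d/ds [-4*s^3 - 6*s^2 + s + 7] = -12*s^2 - 12*s + 1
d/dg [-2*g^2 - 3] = -4*g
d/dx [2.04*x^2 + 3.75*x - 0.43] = 4.08*x + 3.75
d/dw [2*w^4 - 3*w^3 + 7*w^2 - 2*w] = 8*w^3 - 9*w^2 + 14*w - 2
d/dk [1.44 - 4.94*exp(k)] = -4.94*exp(k)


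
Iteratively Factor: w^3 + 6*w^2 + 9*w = (w + 3)*(w^2 + 3*w) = (w + 3)^2*(w)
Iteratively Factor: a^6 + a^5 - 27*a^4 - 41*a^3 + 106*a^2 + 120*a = (a + 3)*(a^5 - 2*a^4 - 21*a^3 + 22*a^2 + 40*a) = a*(a + 3)*(a^4 - 2*a^3 - 21*a^2 + 22*a + 40) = a*(a + 1)*(a + 3)*(a^3 - 3*a^2 - 18*a + 40) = a*(a - 5)*(a + 1)*(a + 3)*(a^2 + 2*a - 8) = a*(a - 5)*(a + 1)*(a + 3)*(a + 4)*(a - 2)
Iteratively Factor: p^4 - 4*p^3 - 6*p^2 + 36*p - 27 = (p - 3)*(p^3 - p^2 - 9*p + 9) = (p - 3)^2*(p^2 + 2*p - 3) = (p - 3)^2*(p - 1)*(p + 3)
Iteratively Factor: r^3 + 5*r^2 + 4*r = (r)*(r^2 + 5*r + 4) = r*(r + 1)*(r + 4)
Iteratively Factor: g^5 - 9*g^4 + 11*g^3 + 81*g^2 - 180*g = (g + 3)*(g^4 - 12*g^3 + 47*g^2 - 60*g) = (g - 5)*(g + 3)*(g^3 - 7*g^2 + 12*g) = g*(g - 5)*(g + 3)*(g^2 - 7*g + 12) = g*(g - 5)*(g - 4)*(g + 3)*(g - 3)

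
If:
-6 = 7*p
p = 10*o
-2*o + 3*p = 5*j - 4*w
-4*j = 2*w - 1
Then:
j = -2/65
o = -3/35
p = -6/7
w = 73/130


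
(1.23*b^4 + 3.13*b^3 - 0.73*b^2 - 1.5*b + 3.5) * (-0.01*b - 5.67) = -0.0123*b^5 - 7.0054*b^4 - 17.7398*b^3 + 4.1541*b^2 + 8.47*b - 19.845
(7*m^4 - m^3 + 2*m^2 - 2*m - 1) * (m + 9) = 7*m^5 + 62*m^4 - 7*m^3 + 16*m^2 - 19*m - 9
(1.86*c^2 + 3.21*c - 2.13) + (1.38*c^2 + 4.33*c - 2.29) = 3.24*c^2 + 7.54*c - 4.42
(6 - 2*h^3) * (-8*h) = 16*h^4 - 48*h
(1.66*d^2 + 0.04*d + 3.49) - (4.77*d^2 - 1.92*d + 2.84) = -3.11*d^2 + 1.96*d + 0.65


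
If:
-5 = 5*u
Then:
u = -1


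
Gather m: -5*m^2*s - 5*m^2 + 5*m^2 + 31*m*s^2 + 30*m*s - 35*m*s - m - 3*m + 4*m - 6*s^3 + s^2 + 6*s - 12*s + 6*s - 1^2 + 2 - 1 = -5*m^2*s + m*(31*s^2 - 5*s) - 6*s^3 + s^2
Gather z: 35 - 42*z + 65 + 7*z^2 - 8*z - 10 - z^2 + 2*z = 6*z^2 - 48*z + 90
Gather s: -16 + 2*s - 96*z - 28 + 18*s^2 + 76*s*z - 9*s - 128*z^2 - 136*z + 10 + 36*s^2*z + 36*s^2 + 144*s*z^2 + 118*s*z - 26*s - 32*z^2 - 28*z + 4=s^2*(36*z + 54) + s*(144*z^2 + 194*z - 33) - 160*z^2 - 260*z - 30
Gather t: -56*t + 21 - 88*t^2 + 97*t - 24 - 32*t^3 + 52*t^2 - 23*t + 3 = -32*t^3 - 36*t^2 + 18*t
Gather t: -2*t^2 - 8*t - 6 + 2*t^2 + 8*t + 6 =0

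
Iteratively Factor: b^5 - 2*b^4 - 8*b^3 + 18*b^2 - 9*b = (b - 3)*(b^4 + b^3 - 5*b^2 + 3*b) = (b - 3)*(b + 3)*(b^3 - 2*b^2 + b) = (b - 3)*(b - 1)*(b + 3)*(b^2 - b) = b*(b - 3)*(b - 1)*(b + 3)*(b - 1)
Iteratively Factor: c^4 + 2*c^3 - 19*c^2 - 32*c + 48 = (c + 3)*(c^3 - c^2 - 16*c + 16) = (c - 4)*(c + 3)*(c^2 + 3*c - 4) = (c - 4)*(c + 3)*(c + 4)*(c - 1)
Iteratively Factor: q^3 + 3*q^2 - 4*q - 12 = (q + 2)*(q^2 + q - 6) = (q + 2)*(q + 3)*(q - 2)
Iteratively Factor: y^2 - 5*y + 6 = (y - 3)*(y - 2)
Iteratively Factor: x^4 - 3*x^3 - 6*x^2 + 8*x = (x - 1)*(x^3 - 2*x^2 - 8*x) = (x - 4)*(x - 1)*(x^2 + 2*x) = (x - 4)*(x - 1)*(x + 2)*(x)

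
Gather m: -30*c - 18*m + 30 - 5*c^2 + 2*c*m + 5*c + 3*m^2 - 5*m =-5*c^2 - 25*c + 3*m^2 + m*(2*c - 23) + 30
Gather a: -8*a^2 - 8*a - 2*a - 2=-8*a^2 - 10*a - 2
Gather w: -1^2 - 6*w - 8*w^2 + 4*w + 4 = -8*w^2 - 2*w + 3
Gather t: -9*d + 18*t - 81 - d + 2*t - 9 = -10*d + 20*t - 90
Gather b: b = b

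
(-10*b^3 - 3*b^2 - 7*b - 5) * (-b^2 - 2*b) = 10*b^5 + 23*b^4 + 13*b^3 + 19*b^2 + 10*b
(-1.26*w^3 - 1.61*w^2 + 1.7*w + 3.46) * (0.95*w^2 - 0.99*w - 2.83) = -1.197*w^5 - 0.2821*w^4 + 6.7747*w^3 + 6.1603*w^2 - 8.2364*w - 9.7918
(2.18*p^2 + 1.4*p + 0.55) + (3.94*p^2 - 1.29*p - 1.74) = 6.12*p^2 + 0.11*p - 1.19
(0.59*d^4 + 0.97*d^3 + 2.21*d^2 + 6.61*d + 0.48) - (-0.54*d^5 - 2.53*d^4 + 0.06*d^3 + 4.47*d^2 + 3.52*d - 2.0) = 0.54*d^5 + 3.12*d^4 + 0.91*d^3 - 2.26*d^2 + 3.09*d + 2.48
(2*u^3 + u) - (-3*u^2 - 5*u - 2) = 2*u^3 + 3*u^2 + 6*u + 2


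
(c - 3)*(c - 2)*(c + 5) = c^3 - 19*c + 30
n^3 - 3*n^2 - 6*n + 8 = (n - 4)*(n - 1)*(n + 2)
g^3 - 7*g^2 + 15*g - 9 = (g - 3)^2*(g - 1)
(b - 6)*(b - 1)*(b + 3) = b^3 - 4*b^2 - 15*b + 18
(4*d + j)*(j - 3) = 4*d*j - 12*d + j^2 - 3*j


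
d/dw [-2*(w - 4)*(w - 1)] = 10 - 4*w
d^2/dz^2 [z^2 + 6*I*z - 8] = 2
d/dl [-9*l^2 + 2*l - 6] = 2 - 18*l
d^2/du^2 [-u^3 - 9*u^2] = -6*u - 18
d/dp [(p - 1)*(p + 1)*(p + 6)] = 3*p^2 + 12*p - 1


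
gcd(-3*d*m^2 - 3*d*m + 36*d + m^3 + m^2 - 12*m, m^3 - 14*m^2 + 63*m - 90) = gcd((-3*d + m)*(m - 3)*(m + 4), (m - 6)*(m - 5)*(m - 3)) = m - 3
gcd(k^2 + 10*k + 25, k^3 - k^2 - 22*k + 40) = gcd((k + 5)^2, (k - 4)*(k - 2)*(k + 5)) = k + 5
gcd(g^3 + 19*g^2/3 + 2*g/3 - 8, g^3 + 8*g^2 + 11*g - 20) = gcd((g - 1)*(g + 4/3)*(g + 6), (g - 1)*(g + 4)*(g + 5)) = g - 1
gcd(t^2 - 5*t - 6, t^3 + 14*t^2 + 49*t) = 1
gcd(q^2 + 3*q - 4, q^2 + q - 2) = q - 1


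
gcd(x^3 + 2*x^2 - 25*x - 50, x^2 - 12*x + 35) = x - 5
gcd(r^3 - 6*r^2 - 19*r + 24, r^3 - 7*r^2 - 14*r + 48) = r^2 - 5*r - 24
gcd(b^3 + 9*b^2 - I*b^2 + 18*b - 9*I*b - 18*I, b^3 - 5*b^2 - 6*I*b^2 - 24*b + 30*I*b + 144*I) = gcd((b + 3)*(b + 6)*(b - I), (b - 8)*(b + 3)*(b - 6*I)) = b + 3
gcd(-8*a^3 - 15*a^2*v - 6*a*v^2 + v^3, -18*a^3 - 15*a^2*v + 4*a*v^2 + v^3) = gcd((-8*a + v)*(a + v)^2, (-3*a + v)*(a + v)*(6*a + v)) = a + v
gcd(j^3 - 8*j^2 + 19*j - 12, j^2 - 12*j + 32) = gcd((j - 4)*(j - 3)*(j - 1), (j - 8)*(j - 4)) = j - 4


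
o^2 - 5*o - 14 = (o - 7)*(o + 2)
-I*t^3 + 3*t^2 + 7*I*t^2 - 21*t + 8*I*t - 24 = (t - 8)*(t + 3*I)*(-I*t - I)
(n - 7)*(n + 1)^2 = n^3 - 5*n^2 - 13*n - 7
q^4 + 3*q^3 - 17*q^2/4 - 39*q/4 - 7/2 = (q - 2)*(q + 1/2)*(q + 1)*(q + 7/2)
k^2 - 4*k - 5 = (k - 5)*(k + 1)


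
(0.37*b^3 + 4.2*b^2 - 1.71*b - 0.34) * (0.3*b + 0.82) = 0.111*b^4 + 1.5634*b^3 + 2.931*b^2 - 1.5042*b - 0.2788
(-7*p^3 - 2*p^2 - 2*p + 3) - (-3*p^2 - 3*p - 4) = -7*p^3 + p^2 + p + 7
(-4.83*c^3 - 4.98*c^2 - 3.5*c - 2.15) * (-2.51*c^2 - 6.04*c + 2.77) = 12.1233*c^5 + 41.673*c^4 + 25.4851*c^3 + 12.7419*c^2 + 3.291*c - 5.9555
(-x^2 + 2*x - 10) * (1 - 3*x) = 3*x^3 - 7*x^2 + 32*x - 10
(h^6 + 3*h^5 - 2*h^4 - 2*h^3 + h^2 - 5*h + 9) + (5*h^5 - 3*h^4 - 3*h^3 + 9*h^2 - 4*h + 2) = h^6 + 8*h^5 - 5*h^4 - 5*h^3 + 10*h^2 - 9*h + 11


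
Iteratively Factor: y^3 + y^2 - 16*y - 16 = (y + 4)*(y^2 - 3*y - 4) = (y - 4)*(y + 4)*(y + 1)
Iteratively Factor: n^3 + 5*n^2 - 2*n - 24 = (n - 2)*(n^2 + 7*n + 12) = (n - 2)*(n + 4)*(n + 3)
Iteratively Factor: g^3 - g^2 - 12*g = (g + 3)*(g^2 - 4*g) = (g - 4)*(g + 3)*(g)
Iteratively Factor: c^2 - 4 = (c + 2)*(c - 2)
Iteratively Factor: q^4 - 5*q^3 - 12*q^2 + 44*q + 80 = (q + 2)*(q^3 - 7*q^2 + 2*q + 40) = (q - 5)*(q + 2)*(q^2 - 2*q - 8) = (q - 5)*(q - 4)*(q + 2)*(q + 2)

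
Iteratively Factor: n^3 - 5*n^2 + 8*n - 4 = (n - 1)*(n^2 - 4*n + 4) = (n - 2)*(n - 1)*(n - 2)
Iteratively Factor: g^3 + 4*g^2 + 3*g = (g)*(g^2 + 4*g + 3) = g*(g + 1)*(g + 3)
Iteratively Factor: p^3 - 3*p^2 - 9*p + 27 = (p + 3)*(p^2 - 6*p + 9) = (p - 3)*(p + 3)*(p - 3)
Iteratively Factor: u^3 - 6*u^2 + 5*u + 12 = (u - 3)*(u^2 - 3*u - 4) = (u - 3)*(u + 1)*(u - 4)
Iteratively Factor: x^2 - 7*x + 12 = (x - 4)*(x - 3)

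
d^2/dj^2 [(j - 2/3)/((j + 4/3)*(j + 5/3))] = 54*(27*j^3 - 54*j^2 - 342*j - 302)/(729*j^6 + 6561*j^5 + 24543*j^4 + 48843*j^3 + 54540*j^2 + 32400*j + 8000)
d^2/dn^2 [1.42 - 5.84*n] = 0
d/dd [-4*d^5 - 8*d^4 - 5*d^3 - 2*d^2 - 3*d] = -20*d^4 - 32*d^3 - 15*d^2 - 4*d - 3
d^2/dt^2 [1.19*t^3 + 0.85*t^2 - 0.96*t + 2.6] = 7.14*t + 1.7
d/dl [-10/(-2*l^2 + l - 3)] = 10*(1 - 4*l)/(2*l^2 - l + 3)^2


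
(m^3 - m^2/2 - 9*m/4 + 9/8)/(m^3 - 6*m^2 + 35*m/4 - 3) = (m + 3/2)/(m - 4)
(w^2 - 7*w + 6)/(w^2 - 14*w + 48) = (w - 1)/(w - 8)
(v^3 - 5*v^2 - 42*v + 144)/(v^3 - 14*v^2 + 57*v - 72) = (v + 6)/(v - 3)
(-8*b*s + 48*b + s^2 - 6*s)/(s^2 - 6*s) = (-8*b + s)/s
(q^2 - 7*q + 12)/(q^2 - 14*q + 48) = (q^2 - 7*q + 12)/(q^2 - 14*q + 48)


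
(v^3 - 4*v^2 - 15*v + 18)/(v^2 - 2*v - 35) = (-v^3 + 4*v^2 + 15*v - 18)/(-v^2 + 2*v + 35)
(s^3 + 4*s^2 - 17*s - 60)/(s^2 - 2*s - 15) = (s^2 + s - 20)/(s - 5)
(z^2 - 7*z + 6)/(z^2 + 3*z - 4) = (z - 6)/(z + 4)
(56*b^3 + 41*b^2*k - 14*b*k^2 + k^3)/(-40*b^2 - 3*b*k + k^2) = (-7*b^2 - 6*b*k + k^2)/(5*b + k)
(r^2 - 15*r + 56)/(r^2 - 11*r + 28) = (r - 8)/(r - 4)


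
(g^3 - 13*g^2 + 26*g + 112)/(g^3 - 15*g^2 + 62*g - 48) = (g^2 - 5*g - 14)/(g^2 - 7*g + 6)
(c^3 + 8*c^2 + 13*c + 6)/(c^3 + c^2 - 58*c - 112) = (c^3 + 8*c^2 + 13*c + 6)/(c^3 + c^2 - 58*c - 112)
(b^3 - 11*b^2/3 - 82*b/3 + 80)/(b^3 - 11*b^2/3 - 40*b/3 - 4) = (3*b^2 + 7*b - 40)/(3*b^2 + 7*b + 2)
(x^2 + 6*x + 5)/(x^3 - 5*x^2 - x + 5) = (x + 5)/(x^2 - 6*x + 5)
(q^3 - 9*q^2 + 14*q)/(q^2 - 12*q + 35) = q*(q - 2)/(q - 5)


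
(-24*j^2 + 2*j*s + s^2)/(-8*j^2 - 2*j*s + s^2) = (6*j + s)/(2*j + s)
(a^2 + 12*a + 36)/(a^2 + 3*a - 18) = (a + 6)/(a - 3)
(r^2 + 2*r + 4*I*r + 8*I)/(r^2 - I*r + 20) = (r + 2)/(r - 5*I)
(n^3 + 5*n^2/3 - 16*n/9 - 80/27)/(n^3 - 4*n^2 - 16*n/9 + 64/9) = (n + 5/3)/(n - 4)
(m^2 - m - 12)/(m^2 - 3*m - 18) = (m - 4)/(m - 6)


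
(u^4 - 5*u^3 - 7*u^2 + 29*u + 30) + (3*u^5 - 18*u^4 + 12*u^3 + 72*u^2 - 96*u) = 3*u^5 - 17*u^4 + 7*u^3 + 65*u^2 - 67*u + 30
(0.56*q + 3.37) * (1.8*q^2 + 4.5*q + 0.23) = 1.008*q^3 + 8.586*q^2 + 15.2938*q + 0.7751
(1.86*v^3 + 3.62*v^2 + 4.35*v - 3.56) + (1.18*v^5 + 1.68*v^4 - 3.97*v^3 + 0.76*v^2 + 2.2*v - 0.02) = 1.18*v^5 + 1.68*v^4 - 2.11*v^3 + 4.38*v^2 + 6.55*v - 3.58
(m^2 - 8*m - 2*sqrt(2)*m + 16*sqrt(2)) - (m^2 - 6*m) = -2*sqrt(2)*m - 2*m + 16*sqrt(2)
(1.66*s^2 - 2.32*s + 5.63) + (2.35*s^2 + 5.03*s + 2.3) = 4.01*s^2 + 2.71*s + 7.93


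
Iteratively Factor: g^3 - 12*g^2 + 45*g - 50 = (g - 5)*(g^2 - 7*g + 10) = (g - 5)^2*(g - 2)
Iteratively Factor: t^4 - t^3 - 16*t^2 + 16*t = (t - 1)*(t^3 - 16*t) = (t - 4)*(t - 1)*(t^2 + 4*t) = t*(t - 4)*(t - 1)*(t + 4)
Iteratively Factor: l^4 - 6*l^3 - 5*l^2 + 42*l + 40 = (l + 1)*(l^3 - 7*l^2 + 2*l + 40) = (l - 5)*(l + 1)*(l^2 - 2*l - 8) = (l - 5)*(l - 4)*(l + 1)*(l + 2)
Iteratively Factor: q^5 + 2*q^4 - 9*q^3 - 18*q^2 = (q)*(q^4 + 2*q^3 - 9*q^2 - 18*q) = q*(q + 3)*(q^3 - q^2 - 6*q) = q^2*(q + 3)*(q^2 - q - 6) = q^2*(q + 2)*(q + 3)*(q - 3)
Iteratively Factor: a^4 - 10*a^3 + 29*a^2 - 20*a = (a)*(a^3 - 10*a^2 + 29*a - 20) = a*(a - 1)*(a^2 - 9*a + 20) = a*(a - 4)*(a - 1)*(a - 5)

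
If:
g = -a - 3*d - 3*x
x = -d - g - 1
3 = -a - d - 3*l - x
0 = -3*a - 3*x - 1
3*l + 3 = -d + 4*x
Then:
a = -5/12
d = 5/8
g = -41/24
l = -79/72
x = 1/12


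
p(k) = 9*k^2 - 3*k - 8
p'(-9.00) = -165.00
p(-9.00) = 748.00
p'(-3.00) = -57.00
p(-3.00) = 82.00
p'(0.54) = 6.72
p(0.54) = -7.00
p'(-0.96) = -20.28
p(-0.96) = 3.17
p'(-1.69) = -33.42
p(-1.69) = 22.77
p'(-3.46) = -65.28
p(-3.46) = 110.12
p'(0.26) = 1.68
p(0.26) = -8.17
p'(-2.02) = -39.36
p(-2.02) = 34.78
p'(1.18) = 18.24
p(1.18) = 0.99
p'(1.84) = 30.12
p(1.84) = 16.95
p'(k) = 18*k - 3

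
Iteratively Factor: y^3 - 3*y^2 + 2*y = (y - 2)*(y^2 - y) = (y - 2)*(y - 1)*(y)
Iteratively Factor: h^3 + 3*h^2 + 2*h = (h + 2)*(h^2 + h) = (h + 1)*(h + 2)*(h)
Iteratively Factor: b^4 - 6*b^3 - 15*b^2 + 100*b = (b - 5)*(b^3 - b^2 - 20*b) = b*(b - 5)*(b^2 - b - 20) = b*(b - 5)*(b + 4)*(b - 5)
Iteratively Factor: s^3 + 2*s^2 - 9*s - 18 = (s + 2)*(s^2 - 9) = (s - 3)*(s + 2)*(s + 3)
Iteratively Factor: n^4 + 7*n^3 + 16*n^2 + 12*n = (n + 3)*(n^3 + 4*n^2 + 4*n) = (n + 2)*(n + 3)*(n^2 + 2*n) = (n + 2)^2*(n + 3)*(n)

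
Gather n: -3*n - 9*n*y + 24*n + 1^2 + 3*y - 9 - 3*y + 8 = n*(21 - 9*y)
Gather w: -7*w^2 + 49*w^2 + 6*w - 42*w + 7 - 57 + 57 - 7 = 42*w^2 - 36*w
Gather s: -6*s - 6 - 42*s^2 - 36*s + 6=-42*s^2 - 42*s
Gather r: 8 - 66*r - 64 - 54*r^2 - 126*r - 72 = -54*r^2 - 192*r - 128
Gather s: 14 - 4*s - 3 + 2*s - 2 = 9 - 2*s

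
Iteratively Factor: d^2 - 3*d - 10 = (d + 2)*(d - 5)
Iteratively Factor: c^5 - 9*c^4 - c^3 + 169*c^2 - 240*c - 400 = (c - 5)*(c^4 - 4*c^3 - 21*c^2 + 64*c + 80) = (c - 5)*(c + 4)*(c^3 - 8*c^2 + 11*c + 20) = (c - 5)*(c - 4)*(c + 4)*(c^2 - 4*c - 5) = (c - 5)^2*(c - 4)*(c + 4)*(c + 1)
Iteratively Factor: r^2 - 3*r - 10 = (r + 2)*(r - 5)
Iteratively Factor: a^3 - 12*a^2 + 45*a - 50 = (a - 5)*(a^2 - 7*a + 10) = (a - 5)^2*(a - 2)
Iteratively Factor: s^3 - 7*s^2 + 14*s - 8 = (s - 4)*(s^2 - 3*s + 2) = (s - 4)*(s - 2)*(s - 1)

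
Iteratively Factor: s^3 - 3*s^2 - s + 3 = (s + 1)*(s^2 - 4*s + 3) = (s - 1)*(s + 1)*(s - 3)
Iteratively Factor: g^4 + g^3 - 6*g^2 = (g)*(g^3 + g^2 - 6*g) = g*(g + 3)*(g^2 - 2*g) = g^2*(g + 3)*(g - 2)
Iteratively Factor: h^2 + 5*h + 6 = (h + 3)*(h + 2)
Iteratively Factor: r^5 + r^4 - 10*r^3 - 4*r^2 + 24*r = (r - 2)*(r^4 + 3*r^3 - 4*r^2 - 12*r) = r*(r - 2)*(r^3 + 3*r^2 - 4*r - 12) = r*(r - 2)*(r + 2)*(r^2 + r - 6) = r*(r - 2)*(r + 2)*(r + 3)*(r - 2)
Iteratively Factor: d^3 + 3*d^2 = (d)*(d^2 + 3*d) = d^2*(d + 3)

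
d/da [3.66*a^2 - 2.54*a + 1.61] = 7.32*a - 2.54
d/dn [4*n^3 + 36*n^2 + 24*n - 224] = 12*n^2 + 72*n + 24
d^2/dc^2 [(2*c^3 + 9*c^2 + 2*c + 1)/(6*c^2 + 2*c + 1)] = 2*(-40*c^3 - 42*c^2 + 6*c + 3)/(216*c^6 + 216*c^5 + 180*c^4 + 80*c^3 + 30*c^2 + 6*c + 1)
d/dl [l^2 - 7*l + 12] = 2*l - 7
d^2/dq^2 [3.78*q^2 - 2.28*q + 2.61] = 7.56000000000000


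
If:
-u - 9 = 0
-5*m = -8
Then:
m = 8/5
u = -9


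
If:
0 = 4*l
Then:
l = 0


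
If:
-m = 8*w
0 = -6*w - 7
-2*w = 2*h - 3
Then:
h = 8/3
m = 28/3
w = -7/6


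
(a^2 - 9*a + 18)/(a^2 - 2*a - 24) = (a - 3)/(a + 4)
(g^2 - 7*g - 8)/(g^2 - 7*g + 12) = (g^2 - 7*g - 8)/(g^2 - 7*g + 12)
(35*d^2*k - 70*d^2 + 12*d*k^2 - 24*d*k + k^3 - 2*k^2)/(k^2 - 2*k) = 35*d^2/k + 12*d + k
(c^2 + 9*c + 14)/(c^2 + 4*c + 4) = (c + 7)/(c + 2)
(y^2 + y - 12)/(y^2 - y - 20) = (y - 3)/(y - 5)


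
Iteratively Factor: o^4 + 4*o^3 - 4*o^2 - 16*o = (o - 2)*(o^3 + 6*o^2 + 8*o) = (o - 2)*(o + 2)*(o^2 + 4*o) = o*(o - 2)*(o + 2)*(o + 4)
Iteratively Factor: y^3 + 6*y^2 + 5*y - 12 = (y + 3)*(y^2 + 3*y - 4) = (y - 1)*(y + 3)*(y + 4)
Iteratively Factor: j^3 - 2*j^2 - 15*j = (j + 3)*(j^2 - 5*j) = j*(j + 3)*(j - 5)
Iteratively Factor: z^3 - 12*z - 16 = (z - 4)*(z^2 + 4*z + 4) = (z - 4)*(z + 2)*(z + 2)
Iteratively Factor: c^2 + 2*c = (c + 2)*(c)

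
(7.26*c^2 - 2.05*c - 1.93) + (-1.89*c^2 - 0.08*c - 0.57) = 5.37*c^2 - 2.13*c - 2.5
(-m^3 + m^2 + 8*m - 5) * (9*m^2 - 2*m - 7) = -9*m^5 + 11*m^4 + 77*m^3 - 68*m^2 - 46*m + 35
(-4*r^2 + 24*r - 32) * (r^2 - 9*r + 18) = -4*r^4 + 60*r^3 - 320*r^2 + 720*r - 576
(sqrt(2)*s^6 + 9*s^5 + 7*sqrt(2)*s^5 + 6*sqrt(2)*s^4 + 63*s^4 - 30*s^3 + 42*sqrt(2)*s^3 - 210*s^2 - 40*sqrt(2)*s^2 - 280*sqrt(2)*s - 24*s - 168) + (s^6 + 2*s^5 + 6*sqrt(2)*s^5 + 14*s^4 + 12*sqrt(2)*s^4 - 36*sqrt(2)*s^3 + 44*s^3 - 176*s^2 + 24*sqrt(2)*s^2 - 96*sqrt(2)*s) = s^6 + sqrt(2)*s^6 + 11*s^5 + 13*sqrt(2)*s^5 + 18*sqrt(2)*s^4 + 77*s^4 + 6*sqrt(2)*s^3 + 14*s^3 - 386*s^2 - 16*sqrt(2)*s^2 - 376*sqrt(2)*s - 24*s - 168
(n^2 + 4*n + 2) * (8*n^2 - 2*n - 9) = 8*n^4 + 30*n^3 - n^2 - 40*n - 18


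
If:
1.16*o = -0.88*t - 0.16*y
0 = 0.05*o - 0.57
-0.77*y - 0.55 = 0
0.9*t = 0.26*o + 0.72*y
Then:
No Solution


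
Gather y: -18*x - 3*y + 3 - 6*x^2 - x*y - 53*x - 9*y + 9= -6*x^2 - 71*x + y*(-x - 12) + 12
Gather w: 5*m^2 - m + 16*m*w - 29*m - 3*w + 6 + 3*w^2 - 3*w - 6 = 5*m^2 - 30*m + 3*w^2 + w*(16*m - 6)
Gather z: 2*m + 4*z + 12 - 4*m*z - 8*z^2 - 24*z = 2*m - 8*z^2 + z*(-4*m - 20) + 12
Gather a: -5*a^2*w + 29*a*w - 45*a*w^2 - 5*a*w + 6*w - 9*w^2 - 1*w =-5*a^2*w + a*(-45*w^2 + 24*w) - 9*w^2 + 5*w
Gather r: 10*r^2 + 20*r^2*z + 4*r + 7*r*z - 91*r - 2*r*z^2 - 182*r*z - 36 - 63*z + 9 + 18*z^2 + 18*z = r^2*(20*z + 10) + r*(-2*z^2 - 175*z - 87) + 18*z^2 - 45*z - 27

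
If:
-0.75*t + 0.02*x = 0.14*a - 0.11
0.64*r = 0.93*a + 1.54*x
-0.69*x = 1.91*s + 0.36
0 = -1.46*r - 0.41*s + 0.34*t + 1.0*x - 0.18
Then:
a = -1.07822045857691*x - 0.0241899958264502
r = 0.839460896130426*x - 0.0351510876853104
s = -0.361256544502618*x - 0.18848167539267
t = 0.227934485601023*x + 0.151182132554271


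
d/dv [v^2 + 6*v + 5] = 2*v + 6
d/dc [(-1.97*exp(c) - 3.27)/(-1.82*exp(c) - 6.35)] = 6.5581*exp(c)/(1.82*exp(c) + 6.35)^2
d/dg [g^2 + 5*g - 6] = 2*g + 5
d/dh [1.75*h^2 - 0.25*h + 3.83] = 3.5*h - 0.25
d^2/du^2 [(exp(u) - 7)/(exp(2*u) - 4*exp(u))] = (exp(3*u) - 24*exp(2*u) + 84*exp(u) - 112)*exp(-u)/(exp(3*u) - 12*exp(2*u) + 48*exp(u) - 64)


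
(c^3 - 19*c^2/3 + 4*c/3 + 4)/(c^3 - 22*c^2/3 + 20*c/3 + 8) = (c - 1)/(c - 2)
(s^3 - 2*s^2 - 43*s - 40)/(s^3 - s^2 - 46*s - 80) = (s + 1)/(s + 2)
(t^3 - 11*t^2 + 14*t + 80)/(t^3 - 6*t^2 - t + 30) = (t - 8)/(t - 3)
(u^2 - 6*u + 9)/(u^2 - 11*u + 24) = (u - 3)/(u - 8)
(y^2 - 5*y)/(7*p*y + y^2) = (y - 5)/(7*p + y)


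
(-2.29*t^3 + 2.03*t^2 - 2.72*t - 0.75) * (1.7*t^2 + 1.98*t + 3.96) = -3.893*t^5 - 1.0832*t^4 - 9.673*t^3 + 1.3782*t^2 - 12.2562*t - 2.97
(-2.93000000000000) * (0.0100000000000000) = -0.0293000000000000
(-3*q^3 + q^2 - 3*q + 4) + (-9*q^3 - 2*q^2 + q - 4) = -12*q^3 - q^2 - 2*q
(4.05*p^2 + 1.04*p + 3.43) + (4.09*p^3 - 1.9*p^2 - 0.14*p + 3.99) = 4.09*p^3 + 2.15*p^2 + 0.9*p + 7.42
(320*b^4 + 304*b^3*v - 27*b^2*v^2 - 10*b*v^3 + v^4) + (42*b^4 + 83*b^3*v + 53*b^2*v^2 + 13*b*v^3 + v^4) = 362*b^4 + 387*b^3*v + 26*b^2*v^2 + 3*b*v^3 + 2*v^4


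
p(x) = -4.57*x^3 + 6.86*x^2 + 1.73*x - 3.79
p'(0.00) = 1.73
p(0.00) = -3.79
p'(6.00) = -409.51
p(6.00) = -733.57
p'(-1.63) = -57.06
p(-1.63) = 31.41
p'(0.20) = 3.93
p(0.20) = -3.21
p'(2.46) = -47.49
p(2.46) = -26.05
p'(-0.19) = -1.37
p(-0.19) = -3.84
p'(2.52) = -50.76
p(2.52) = -29.00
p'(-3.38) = -201.27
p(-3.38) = 245.20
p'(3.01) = -81.19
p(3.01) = -61.06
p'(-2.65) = -130.91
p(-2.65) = 124.85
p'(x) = -13.71*x^2 + 13.72*x + 1.73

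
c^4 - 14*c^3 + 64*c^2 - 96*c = c*(c - 6)*(c - 4)^2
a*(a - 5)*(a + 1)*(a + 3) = a^4 - a^3 - 17*a^2 - 15*a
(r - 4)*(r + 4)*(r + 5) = r^3 + 5*r^2 - 16*r - 80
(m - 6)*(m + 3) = m^2 - 3*m - 18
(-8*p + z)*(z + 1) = -8*p*z - 8*p + z^2 + z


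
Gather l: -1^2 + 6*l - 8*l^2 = -8*l^2 + 6*l - 1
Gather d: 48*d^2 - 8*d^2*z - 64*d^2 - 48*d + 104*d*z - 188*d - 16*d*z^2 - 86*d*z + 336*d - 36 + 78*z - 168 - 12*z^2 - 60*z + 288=d^2*(-8*z - 16) + d*(-16*z^2 + 18*z + 100) - 12*z^2 + 18*z + 84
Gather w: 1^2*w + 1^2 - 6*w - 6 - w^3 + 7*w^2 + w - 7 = -w^3 + 7*w^2 - 4*w - 12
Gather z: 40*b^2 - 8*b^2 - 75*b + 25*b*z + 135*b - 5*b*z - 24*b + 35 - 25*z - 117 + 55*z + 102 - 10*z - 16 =32*b^2 + 36*b + z*(20*b + 20) + 4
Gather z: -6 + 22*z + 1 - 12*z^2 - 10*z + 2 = -12*z^2 + 12*z - 3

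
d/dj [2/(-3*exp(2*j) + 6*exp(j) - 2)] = 12*(exp(j) - 1)*exp(j)/(3*exp(2*j) - 6*exp(j) + 2)^2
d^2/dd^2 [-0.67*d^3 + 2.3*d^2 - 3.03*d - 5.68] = 4.6 - 4.02*d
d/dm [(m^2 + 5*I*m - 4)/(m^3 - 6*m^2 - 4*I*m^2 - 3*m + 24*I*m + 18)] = (-m^4 - 10*I*m^3 + m^2*(-11 + 54*I) + m*(-12 - 32*I) - 12 + 186*I)/(m^6 + m^5*(-12 - 8*I) + m^4*(14 + 96*I) + m^3*(264 - 264*I) + m^2*(-783 - 288*I) + m*(-108 + 864*I) + 324)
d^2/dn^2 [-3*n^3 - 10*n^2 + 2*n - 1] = -18*n - 20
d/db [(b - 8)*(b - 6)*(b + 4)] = 3*b^2 - 20*b - 8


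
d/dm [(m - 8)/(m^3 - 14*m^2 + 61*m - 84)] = (m^3 - 14*m^2 + 61*m - (m - 8)*(3*m^2 - 28*m + 61) - 84)/(m^3 - 14*m^2 + 61*m - 84)^2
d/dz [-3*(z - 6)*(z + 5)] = 3 - 6*z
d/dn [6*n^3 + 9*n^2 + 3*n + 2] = 18*n^2 + 18*n + 3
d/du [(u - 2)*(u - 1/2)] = 2*u - 5/2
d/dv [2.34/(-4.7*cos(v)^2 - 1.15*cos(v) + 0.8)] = -(21.996*cos(v) + 2.691)*sin(v)/(4.7*cos(v)^2 + 1.15*cos(v) - 0.8)^2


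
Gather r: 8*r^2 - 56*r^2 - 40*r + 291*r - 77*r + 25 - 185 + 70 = -48*r^2 + 174*r - 90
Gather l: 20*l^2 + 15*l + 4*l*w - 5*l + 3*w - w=20*l^2 + l*(4*w + 10) + 2*w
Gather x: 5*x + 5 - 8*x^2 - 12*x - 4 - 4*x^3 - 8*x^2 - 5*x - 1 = -4*x^3 - 16*x^2 - 12*x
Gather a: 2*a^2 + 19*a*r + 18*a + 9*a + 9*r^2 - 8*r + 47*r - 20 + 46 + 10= 2*a^2 + a*(19*r + 27) + 9*r^2 + 39*r + 36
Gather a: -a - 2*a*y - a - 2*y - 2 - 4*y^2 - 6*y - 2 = a*(-2*y - 2) - 4*y^2 - 8*y - 4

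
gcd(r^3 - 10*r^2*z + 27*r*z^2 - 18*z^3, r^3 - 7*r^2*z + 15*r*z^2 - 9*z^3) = r^2 - 4*r*z + 3*z^2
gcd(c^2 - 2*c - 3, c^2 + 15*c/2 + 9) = 1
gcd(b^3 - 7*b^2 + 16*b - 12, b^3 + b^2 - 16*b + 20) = b^2 - 4*b + 4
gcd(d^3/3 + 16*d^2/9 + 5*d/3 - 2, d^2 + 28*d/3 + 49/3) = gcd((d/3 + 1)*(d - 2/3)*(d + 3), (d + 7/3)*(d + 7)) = 1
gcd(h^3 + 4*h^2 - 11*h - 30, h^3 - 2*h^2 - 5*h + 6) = h^2 - h - 6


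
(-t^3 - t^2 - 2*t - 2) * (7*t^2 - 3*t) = -7*t^5 - 4*t^4 - 11*t^3 - 8*t^2 + 6*t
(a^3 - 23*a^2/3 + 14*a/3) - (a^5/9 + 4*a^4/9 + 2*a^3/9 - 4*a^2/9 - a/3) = -a^5/9 - 4*a^4/9 + 7*a^3/9 - 65*a^2/9 + 5*a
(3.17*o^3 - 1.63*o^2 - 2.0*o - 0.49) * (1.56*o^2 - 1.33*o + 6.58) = 4.9452*o^5 - 6.7589*o^4 + 19.9065*o^3 - 8.8298*o^2 - 12.5083*o - 3.2242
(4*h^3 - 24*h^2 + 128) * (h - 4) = 4*h^4 - 40*h^3 + 96*h^2 + 128*h - 512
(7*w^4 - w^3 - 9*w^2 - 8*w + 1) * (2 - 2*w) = -14*w^5 + 16*w^4 + 16*w^3 - 2*w^2 - 18*w + 2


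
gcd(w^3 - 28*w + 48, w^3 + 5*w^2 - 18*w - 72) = w^2 + 2*w - 24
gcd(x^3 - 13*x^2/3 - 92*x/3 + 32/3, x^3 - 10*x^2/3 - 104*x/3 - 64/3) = x^2 - 4*x - 32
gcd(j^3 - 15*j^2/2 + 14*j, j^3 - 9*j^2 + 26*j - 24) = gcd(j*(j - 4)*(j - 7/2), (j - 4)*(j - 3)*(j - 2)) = j - 4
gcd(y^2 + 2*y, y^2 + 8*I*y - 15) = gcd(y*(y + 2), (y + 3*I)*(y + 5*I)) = 1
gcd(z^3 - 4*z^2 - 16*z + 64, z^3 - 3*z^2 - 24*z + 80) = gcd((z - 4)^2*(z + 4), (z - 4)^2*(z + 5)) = z^2 - 8*z + 16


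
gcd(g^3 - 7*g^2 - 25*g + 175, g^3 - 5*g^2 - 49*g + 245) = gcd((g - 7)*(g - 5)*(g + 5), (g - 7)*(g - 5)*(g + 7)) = g^2 - 12*g + 35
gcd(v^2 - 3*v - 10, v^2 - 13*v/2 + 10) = 1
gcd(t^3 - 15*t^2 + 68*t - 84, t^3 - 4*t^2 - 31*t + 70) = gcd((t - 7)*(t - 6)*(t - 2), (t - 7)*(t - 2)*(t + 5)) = t^2 - 9*t + 14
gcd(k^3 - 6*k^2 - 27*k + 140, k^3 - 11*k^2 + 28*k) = k^2 - 11*k + 28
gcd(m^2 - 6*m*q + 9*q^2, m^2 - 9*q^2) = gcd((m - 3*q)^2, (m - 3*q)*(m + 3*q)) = -m + 3*q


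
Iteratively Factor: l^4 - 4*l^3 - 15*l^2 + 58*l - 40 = (l - 5)*(l^3 + l^2 - 10*l + 8) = (l - 5)*(l + 4)*(l^2 - 3*l + 2) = (l - 5)*(l - 2)*(l + 4)*(l - 1)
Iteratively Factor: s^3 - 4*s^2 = (s - 4)*(s^2) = s*(s - 4)*(s)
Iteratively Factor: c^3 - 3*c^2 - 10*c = (c - 5)*(c^2 + 2*c) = (c - 5)*(c + 2)*(c)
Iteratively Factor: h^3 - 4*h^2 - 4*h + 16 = (h - 2)*(h^2 - 2*h - 8) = (h - 2)*(h + 2)*(h - 4)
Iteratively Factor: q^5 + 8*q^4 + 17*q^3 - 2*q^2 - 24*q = (q + 4)*(q^4 + 4*q^3 + q^2 - 6*q) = (q + 3)*(q + 4)*(q^3 + q^2 - 2*q) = (q + 2)*(q + 3)*(q + 4)*(q^2 - q) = q*(q + 2)*(q + 3)*(q + 4)*(q - 1)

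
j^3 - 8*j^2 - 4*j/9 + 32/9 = (j - 8)*(j - 2/3)*(j + 2/3)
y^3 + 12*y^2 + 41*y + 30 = (y + 1)*(y + 5)*(y + 6)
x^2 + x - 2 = (x - 1)*(x + 2)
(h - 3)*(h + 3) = h^2 - 9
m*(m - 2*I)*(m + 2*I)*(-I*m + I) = -I*m^4 + I*m^3 - 4*I*m^2 + 4*I*m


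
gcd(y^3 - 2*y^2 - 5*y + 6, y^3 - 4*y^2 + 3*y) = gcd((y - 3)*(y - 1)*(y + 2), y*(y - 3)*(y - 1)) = y^2 - 4*y + 3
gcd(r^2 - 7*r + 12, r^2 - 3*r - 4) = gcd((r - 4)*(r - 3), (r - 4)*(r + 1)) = r - 4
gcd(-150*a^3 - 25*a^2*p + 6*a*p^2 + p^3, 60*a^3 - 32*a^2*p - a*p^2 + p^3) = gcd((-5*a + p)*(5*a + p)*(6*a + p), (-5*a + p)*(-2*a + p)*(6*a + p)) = -30*a^2 + a*p + p^2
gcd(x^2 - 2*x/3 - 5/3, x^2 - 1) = x + 1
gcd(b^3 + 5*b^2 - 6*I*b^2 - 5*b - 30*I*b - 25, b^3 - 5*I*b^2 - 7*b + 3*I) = b - I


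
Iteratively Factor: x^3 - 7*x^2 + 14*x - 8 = (x - 4)*(x^2 - 3*x + 2) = (x - 4)*(x - 2)*(x - 1)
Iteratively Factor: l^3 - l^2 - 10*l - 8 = (l + 2)*(l^2 - 3*l - 4) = (l + 1)*(l + 2)*(l - 4)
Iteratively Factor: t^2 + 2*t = (t)*(t + 2)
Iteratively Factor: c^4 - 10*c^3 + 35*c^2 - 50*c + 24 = (c - 1)*(c^3 - 9*c^2 + 26*c - 24) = (c - 4)*(c - 1)*(c^2 - 5*c + 6) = (c - 4)*(c - 3)*(c - 1)*(c - 2)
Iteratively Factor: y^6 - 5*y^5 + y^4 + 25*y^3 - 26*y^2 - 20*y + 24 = (y - 1)*(y^5 - 4*y^4 - 3*y^3 + 22*y^2 - 4*y - 24) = (y - 1)*(y + 2)*(y^4 - 6*y^3 + 9*y^2 + 4*y - 12) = (y - 2)*(y - 1)*(y + 2)*(y^3 - 4*y^2 + y + 6) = (y - 2)*(y - 1)*(y + 1)*(y + 2)*(y^2 - 5*y + 6) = (y - 3)*(y - 2)*(y - 1)*(y + 1)*(y + 2)*(y - 2)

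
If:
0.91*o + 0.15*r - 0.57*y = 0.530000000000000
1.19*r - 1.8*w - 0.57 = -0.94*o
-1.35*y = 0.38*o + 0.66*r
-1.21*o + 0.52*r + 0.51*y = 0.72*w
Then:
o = -0.02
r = 1.29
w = 0.52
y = -0.62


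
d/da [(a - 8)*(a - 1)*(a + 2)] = 3*a^2 - 14*a - 10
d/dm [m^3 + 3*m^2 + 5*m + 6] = 3*m^2 + 6*m + 5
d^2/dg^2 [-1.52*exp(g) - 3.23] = -1.52*exp(g)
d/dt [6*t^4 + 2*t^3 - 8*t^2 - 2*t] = 24*t^3 + 6*t^2 - 16*t - 2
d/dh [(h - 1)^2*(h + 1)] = (h - 1)*(3*h + 1)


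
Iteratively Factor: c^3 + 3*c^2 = (c)*(c^2 + 3*c) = c*(c + 3)*(c)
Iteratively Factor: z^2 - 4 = (z - 2)*(z + 2)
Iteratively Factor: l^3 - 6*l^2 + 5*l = (l)*(l^2 - 6*l + 5) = l*(l - 1)*(l - 5)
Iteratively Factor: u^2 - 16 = (u - 4)*(u + 4)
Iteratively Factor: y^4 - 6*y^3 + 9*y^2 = (y)*(y^3 - 6*y^2 + 9*y) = y*(y - 3)*(y^2 - 3*y) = y*(y - 3)^2*(y)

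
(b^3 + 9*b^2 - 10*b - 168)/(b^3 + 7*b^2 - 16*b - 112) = (b + 6)/(b + 4)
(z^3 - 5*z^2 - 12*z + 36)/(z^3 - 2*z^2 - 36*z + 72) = (z + 3)/(z + 6)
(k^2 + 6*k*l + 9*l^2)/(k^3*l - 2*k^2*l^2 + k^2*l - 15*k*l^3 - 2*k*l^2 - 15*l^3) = (k + 3*l)/(l*(k^2 - 5*k*l + k - 5*l))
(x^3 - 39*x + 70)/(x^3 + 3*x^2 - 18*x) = (x^3 - 39*x + 70)/(x*(x^2 + 3*x - 18))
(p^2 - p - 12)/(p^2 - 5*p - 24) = (p - 4)/(p - 8)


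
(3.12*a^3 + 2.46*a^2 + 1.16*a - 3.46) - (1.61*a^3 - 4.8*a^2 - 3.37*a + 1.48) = 1.51*a^3 + 7.26*a^2 + 4.53*a - 4.94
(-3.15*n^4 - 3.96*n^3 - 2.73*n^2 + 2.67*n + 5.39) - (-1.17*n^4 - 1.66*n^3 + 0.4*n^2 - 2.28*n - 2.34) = -1.98*n^4 - 2.3*n^3 - 3.13*n^2 + 4.95*n + 7.73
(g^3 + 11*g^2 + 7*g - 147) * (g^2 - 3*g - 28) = g^5 + 8*g^4 - 54*g^3 - 476*g^2 + 245*g + 4116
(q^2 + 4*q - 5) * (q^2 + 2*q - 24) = q^4 + 6*q^3 - 21*q^2 - 106*q + 120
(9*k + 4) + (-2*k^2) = -2*k^2 + 9*k + 4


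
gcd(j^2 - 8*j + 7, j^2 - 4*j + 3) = j - 1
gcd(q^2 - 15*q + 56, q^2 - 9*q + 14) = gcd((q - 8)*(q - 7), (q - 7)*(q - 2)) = q - 7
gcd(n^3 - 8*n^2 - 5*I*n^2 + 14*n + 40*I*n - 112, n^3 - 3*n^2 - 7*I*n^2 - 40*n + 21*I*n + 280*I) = n^2 + n*(-8 - 7*I) + 56*I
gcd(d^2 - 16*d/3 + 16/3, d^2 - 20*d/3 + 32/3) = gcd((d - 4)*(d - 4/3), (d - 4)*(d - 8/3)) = d - 4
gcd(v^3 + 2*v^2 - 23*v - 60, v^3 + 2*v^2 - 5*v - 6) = v + 3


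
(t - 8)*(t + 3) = t^2 - 5*t - 24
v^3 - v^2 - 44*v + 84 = (v - 6)*(v - 2)*(v + 7)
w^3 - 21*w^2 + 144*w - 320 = (w - 8)^2*(w - 5)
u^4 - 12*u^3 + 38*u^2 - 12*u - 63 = (u - 7)*(u - 3)^2*(u + 1)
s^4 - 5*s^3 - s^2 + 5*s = s*(s - 5)*(s - 1)*(s + 1)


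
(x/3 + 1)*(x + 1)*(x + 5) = x^3/3 + 3*x^2 + 23*x/3 + 5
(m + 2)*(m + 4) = m^2 + 6*m + 8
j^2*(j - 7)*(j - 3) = j^4 - 10*j^3 + 21*j^2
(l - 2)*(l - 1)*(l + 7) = l^3 + 4*l^2 - 19*l + 14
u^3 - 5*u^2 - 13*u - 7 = (u - 7)*(u + 1)^2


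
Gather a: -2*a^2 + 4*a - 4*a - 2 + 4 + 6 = 8 - 2*a^2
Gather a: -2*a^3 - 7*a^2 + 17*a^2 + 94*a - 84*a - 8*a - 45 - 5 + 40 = -2*a^3 + 10*a^2 + 2*a - 10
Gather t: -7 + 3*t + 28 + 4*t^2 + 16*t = 4*t^2 + 19*t + 21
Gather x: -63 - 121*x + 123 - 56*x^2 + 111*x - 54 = -56*x^2 - 10*x + 6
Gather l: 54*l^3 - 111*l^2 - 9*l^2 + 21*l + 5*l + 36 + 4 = 54*l^3 - 120*l^2 + 26*l + 40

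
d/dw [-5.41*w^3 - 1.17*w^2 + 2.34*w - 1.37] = -16.23*w^2 - 2.34*w + 2.34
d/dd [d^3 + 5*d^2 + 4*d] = 3*d^2 + 10*d + 4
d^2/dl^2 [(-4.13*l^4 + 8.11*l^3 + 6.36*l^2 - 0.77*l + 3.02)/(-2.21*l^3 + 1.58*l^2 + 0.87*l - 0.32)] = (1.13686837721616e-13*l^8 + 2.27373675443232e-13*l^7 - 82.260982*l^6 - 54.4558679999999*l^5 - 191.450214*l^4 + 217.108768*l^3 - 17.60178*l^2 - 14.7402*l - 8.499292)/(10.793861*l^9 - 23.150634*l^8 + 3.803631*l^7 + 18.97162*l^6 - 8.201613*l^5 - 4.882746*l^4 + 2.659641*l^3 + 0.241248*l^2 - 0.267264*l + 0.032768)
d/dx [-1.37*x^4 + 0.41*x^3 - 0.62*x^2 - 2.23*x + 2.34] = -5.48*x^3 + 1.23*x^2 - 1.24*x - 2.23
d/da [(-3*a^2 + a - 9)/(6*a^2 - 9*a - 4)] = (21*a^2 + 132*a - 85)/(36*a^4 - 108*a^3 + 33*a^2 + 72*a + 16)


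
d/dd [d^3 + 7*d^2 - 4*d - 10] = 3*d^2 + 14*d - 4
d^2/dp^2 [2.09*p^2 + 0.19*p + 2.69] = 4.18000000000000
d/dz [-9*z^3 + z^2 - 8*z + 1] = -27*z^2 + 2*z - 8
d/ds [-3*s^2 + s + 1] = 1 - 6*s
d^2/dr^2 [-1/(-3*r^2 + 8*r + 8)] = 2*(9*r^2 - 24*r - 4*(3*r - 4)^2 - 24)/(-3*r^2 + 8*r + 8)^3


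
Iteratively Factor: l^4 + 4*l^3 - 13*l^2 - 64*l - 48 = (l + 1)*(l^3 + 3*l^2 - 16*l - 48) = (l + 1)*(l + 4)*(l^2 - l - 12) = (l + 1)*(l + 3)*(l + 4)*(l - 4)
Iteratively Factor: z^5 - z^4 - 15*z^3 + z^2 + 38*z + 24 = (z + 1)*(z^4 - 2*z^3 - 13*z^2 + 14*z + 24) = (z + 1)*(z + 3)*(z^3 - 5*z^2 + 2*z + 8) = (z + 1)^2*(z + 3)*(z^2 - 6*z + 8) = (z - 2)*(z + 1)^2*(z + 3)*(z - 4)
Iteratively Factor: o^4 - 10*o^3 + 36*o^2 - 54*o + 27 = (o - 3)*(o^3 - 7*o^2 + 15*o - 9) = (o - 3)*(o - 1)*(o^2 - 6*o + 9) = (o - 3)^2*(o - 1)*(o - 3)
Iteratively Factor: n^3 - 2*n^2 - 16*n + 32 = (n - 4)*(n^2 + 2*n - 8) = (n - 4)*(n + 4)*(n - 2)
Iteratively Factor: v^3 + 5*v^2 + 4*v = (v)*(v^2 + 5*v + 4) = v*(v + 4)*(v + 1)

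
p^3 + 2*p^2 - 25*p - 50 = (p - 5)*(p + 2)*(p + 5)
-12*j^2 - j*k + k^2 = (-4*j + k)*(3*j + k)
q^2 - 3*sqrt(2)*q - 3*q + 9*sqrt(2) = (q - 3)*(q - 3*sqrt(2))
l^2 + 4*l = l*(l + 4)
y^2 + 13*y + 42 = (y + 6)*(y + 7)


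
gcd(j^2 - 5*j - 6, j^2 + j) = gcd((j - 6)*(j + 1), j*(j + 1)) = j + 1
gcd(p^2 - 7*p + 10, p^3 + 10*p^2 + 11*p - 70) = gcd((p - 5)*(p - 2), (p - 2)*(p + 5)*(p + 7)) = p - 2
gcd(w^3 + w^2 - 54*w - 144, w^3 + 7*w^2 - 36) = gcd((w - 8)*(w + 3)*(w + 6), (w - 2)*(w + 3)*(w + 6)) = w^2 + 9*w + 18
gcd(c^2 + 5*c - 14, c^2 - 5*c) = 1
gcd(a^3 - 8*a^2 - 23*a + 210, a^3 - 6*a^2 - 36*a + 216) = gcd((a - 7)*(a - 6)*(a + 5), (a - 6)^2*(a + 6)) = a - 6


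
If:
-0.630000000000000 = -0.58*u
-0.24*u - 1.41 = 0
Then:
No Solution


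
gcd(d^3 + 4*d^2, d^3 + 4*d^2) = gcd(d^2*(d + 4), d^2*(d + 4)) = d^3 + 4*d^2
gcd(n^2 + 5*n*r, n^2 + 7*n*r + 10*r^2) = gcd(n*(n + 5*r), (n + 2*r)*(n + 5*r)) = n + 5*r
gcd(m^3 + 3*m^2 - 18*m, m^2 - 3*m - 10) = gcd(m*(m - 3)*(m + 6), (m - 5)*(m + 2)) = 1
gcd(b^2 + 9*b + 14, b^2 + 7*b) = b + 7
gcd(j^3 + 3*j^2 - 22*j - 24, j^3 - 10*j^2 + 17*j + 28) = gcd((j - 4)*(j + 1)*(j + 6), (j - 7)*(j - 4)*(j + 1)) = j^2 - 3*j - 4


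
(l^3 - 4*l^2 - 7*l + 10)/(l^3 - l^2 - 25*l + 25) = (l + 2)/(l + 5)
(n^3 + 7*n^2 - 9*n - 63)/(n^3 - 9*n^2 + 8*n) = (n^3 + 7*n^2 - 9*n - 63)/(n*(n^2 - 9*n + 8))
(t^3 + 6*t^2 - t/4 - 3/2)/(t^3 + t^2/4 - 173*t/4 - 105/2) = (4*t^2 - 1)/(4*t^2 - 23*t - 35)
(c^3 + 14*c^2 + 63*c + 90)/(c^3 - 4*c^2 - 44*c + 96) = (c^2 + 8*c + 15)/(c^2 - 10*c + 16)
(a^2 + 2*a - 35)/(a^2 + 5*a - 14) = (a - 5)/(a - 2)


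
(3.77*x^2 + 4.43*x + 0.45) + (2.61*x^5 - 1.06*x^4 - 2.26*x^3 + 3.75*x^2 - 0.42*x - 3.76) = 2.61*x^5 - 1.06*x^4 - 2.26*x^3 + 7.52*x^2 + 4.01*x - 3.31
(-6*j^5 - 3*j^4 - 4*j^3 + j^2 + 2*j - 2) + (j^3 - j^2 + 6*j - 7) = -6*j^5 - 3*j^4 - 3*j^3 + 8*j - 9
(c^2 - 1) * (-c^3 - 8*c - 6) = -c^5 - 7*c^3 - 6*c^2 + 8*c + 6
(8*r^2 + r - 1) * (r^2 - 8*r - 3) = 8*r^4 - 63*r^3 - 33*r^2 + 5*r + 3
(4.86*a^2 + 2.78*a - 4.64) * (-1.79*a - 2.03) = -8.6994*a^3 - 14.842*a^2 + 2.6622*a + 9.4192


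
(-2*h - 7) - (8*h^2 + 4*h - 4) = -8*h^2 - 6*h - 3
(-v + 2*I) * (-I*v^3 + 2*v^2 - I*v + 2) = I*v^4 + 5*I*v^2 + 4*I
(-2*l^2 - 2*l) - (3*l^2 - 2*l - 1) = 1 - 5*l^2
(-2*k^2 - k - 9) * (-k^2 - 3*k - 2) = 2*k^4 + 7*k^3 + 16*k^2 + 29*k + 18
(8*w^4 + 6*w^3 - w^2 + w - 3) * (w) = 8*w^5 + 6*w^4 - w^3 + w^2 - 3*w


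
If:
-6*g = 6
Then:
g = -1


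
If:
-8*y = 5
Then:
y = -5/8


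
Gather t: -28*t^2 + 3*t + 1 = -28*t^2 + 3*t + 1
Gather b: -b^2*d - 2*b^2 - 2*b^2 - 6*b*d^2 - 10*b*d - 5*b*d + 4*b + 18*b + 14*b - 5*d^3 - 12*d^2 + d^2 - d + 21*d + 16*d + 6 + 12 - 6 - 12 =b^2*(-d - 4) + b*(-6*d^2 - 15*d + 36) - 5*d^3 - 11*d^2 + 36*d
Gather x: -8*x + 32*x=24*x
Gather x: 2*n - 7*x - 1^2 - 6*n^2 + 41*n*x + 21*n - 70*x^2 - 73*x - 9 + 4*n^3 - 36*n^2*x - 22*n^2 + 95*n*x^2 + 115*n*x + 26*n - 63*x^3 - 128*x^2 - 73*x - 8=4*n^3 - 28*n^2 + 49*n - 63*x^3 + x^2*(95*n - 198) + x*(-36*n^2 + 156*n - 153) - 18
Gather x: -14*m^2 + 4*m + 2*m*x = -14*m^2 + 2*m*x + 4*m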